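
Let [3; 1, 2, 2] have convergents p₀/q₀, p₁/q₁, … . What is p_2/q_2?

Using pₖ = aₖpₖ₋₁ + pₖ₋₂, qₖ = aₖqₖ₋₁ + qₖ₋₂ (with p₋₁=1, p₋₂=0, q₋₁=0, q₋₂=1):
  k=0: a=3, p=3, q=1
  k=1: a=1, p=4, q=1
  k=2: a=2, p=11, q=3

11/3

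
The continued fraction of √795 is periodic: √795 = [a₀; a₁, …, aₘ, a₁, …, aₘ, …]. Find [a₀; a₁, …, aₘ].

[28; 5, 9, 5, 56]

a₀ = ⌊√795⌋ = 28.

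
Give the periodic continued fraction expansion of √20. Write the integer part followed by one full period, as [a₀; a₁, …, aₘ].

a₀ = ⌊√20⌋ = 4.
With m₀=0, d₀=1 and mₖ₊₁ = dₖaₖ − mₖ, dₖ₊₁ = (n − mₖ₊₁²)/dₖ, aₖ₊₁ = ⌊(a₀+mₖ₊₁)/dₖ₊₁⌋:
  k=1: m=4, d=4, a=2
  k=2: m=4, d=1, a=8
d=1 and a=2a₀=8 at k=2, so the next step gives (m, d) = (4, 4) again — its k=1 value — and the period has length 2.

[4; 2, 8]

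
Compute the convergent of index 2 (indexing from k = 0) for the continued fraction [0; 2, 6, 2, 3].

6/13

Using pₖ = aₖpₖ₋₁ + pₖ₋₂, qₖ = aₖqₖ₋₁ + qₖ₋₂ (with p₋₁=1, p₋₂=0, q₋₁=0, q₋₂=1):
  k=0: a=0, p=0, q=1
  k=1: a=2, p=1, q=2
  k=2: a=6, p=6, q=13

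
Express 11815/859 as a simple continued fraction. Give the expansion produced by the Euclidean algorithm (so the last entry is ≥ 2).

[13; 1, 3, 14, 15]

11815 = 13·859 + 648
859 = 1·648 + 211
648 = 3·211 + 15
211 = 14·15 + 1
15 = 15·1 + 0  (stop)
So 11815/859 = [13; 1, 3, 14, 15].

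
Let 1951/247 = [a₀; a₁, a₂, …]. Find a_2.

1951 = 7·247 + 222   →  a_0 = 7
247 = 1·222 + 25   →  a_1 = 1
222 = 8·25 + 22   →  a_2 = 8

8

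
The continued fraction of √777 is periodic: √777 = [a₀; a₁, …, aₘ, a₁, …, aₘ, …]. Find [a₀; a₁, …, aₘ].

[27; 1, 6, 1, 54]

a₀ = ⌊√777⌋ = 27.
With m₀=0, d₀=1 and mₖ₊₁ = dₖaₖ − mₖ, dₖ₊₁ = (n − mₖ₊₁²)/dₖ, aₖ₊₁ = ⌊(a₀+mₖ₊₁)/dₖ₊₁⌋:
  k=1: m=27, d=48, a=1
  k=2: m=21, d=7, a=6
  k=3: m=21, d=48, a=1
  k=4: m=27, d=1, a=54
d=1 and a=2a₀=54 at k=4, so the next step gives (m, d) = (27, 48) again — its k=1 value — and the period has length 4.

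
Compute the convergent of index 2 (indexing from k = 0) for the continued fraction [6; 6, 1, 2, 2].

Using pₖ = aₖpₖ₋₁ + pₖ₋₂, qₖ = aₖqₖ₋₁ + qₖ₋₂ (with p₋₁=1, p₋₂=0, q₋₁=0, q₋₂=1):
  k=0: a=6, p=6, q=1
  k=1: a=6, p=37, q=6
  k=2: a=1, p=43, q=7

43/7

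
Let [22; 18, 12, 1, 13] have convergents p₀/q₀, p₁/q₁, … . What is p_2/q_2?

Using pₖ = aₖpₖ₋₁ + pₖ₋₂, qₖ = aₖqₖ₋₁ + qₖ₋₂ (with p₋₁=1, p₋₂=0, q₋₁=0, q₋₂=1):
  k=0: a=22, p=22, q=1
  k=1: a=18, p=397, q=18
  k=2: a=12, p=4786, q=217

4786/217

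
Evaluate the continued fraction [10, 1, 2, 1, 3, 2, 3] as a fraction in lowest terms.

1256/117

Using pₖ = aₖpₖ₋₁ + pₖ₋₂ and qₖ = aₖqₖ₋₁ + qₖ₋₂:
  k=0: a=10, p=10, q=1
  k=1: a=1, p=11, q=1
  k=2: a=2, p=32, q=3
  k=3: a=1, p=43, q=4
  k=4: a=3, p=161, q=15
  k=5: a=2, p=365, q=34
  k=6: a=3, p=1256, q=117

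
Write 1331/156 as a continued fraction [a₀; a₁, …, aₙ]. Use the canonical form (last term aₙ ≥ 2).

1331 = 8×156 + 83
156 = 1×83 + 73
83 = 1×73 + 10
73 = 7×10 + 3
10 = 3×3 + 1
3 = 3×1 + 0  (stop)
So 1331/156 = [8; 1, 1, 7, 3, 3].

[8; 1, 1, 7, 3, 3]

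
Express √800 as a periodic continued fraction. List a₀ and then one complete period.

a₀ = ⌊√800⌋ = 28.

[28; 3, 1, 1, 13, 1, 1, 3, 56]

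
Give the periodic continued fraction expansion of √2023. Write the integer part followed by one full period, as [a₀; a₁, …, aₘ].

a₀ = ⌊√2023⌋ = 44.
With m₀=0, d₀=1 and mₖ₊₁ = dₖaₖ − mₖ, dₖ₊₁ = (n − mₖ₊₁²)/dₖ, aₖ₊₁ = ⌊(a₀+mₖ₊₁)/dₖ₊₁⌋:
  k=1: m=44, d=87, a=1
  k=2: m=43, d=2, a=43
  k=3: m=43, d=87, a=1
  k=4: m=44, d=1, a=88
d=1 and a=2a₀=88 at k=4, so the next step gives (m, d) = (44, 87) again — its k=1 value — and the period has length 4.

[44; 1, 43, 1, 88]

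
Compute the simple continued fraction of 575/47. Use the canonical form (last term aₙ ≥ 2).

575 = 12×47 + 11
47 = 4×11 + 3
11 = 3×3 + 2
3 = 1×2 + 1
2 = 2×1 + 0  (stop)
So 575/47 = [12; 4, 3, 1, 2].

[12; 4, 3, 1, 2]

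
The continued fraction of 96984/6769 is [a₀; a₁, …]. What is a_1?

3

96984 = 14·6769 + 2218   →  a_0 = 14
6769 = 3·2218 + 115   →  a_1 = 3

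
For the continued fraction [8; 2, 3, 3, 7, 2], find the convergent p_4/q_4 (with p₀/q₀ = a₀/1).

Using pₖ = aₖpₖ₋₁ + pₖ₋₂, qₖ = aₖqₖ₋₁ + qₖ₋₂ (with p₋₁=1, p₋₂=0, q₋₁=0, q₋₂=1):
  k=0: a=8, p=8, q=1
  k=1: a=2, p=17, q=2
  k=2: a=3, p=59, q=7
  k=3: a=3, p=194, q=23
  k=4: a=7, p=1417, q=168

1417/168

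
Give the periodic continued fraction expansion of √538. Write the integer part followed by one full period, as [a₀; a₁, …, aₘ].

[23; 5, 7, 1, 1, 7, 5, 46]

a₀ = ⌊√538⌋ = 23.
With m₀=0, d₀=1 and mₖ₊₁ = dₖaₖ − mₖ, dₖ₊₁ = (n − mₖ₊₁²)/dₖ, aₖ₊₁ = ⌊(a₀+mₖ₊₁)/dₖ₊₁⌋:
  k=1: m=23, d=9, a=5
  k=2: m=22, d=6, a=7
  k=3: m=20, d=23, a=1
  k=4: m=3, d=23, a=1
  k=5: m=20, d=6, a=7
  k=6: m=22, d=9, a=5
  k=7: m=23, d=1, a=46
d=1 and a=2a₀=46 at k=7, so the next step gives (m, d) = (23, 9) again — its k=1 value — and the period has length 7.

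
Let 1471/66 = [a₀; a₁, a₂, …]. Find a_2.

2

1471 = 22·66 + 19   →  a_0 = 22
66 = 3·19 + 9   →  a_1 = 3
19 = 2·9 + 1   →  a_2 = 2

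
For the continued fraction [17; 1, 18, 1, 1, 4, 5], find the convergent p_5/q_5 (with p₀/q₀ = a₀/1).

Using pₖ = aₖpₖ₋₁ + pₖ₋₂, qₖ = aₖqₖ₋₁ + qₖ₋₂ (with p₋₁=1, p₋₂=0, q₋₁=0, q₋₂=1):
  k=0: a=17, p=17, q=1
  k=1: a=1, p=18, q=1
  k=2: a=18, p=341, q=19
  k=3: a=1, p=359, q=20
  k=4: a=1, p=700, q=39
  k=5: a=4, p=3159, q=176

3159/176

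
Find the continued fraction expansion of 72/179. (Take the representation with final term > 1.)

[0; 2, 2, 17, 2]

72 = 0×179 + 72
179 = 2×72 + 35
72 = 2×35 + 2
35 = 17×2 + 1
2 = 2×1 + 0  (stop)
So 72/179 = [0; 2, 2, 17, 2].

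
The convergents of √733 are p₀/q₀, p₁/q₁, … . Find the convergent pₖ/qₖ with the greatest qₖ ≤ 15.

379/14

√733 = [27; 13, 1, 1, 13, 54, …] (period length 5).
Convergents:
  p_0/q_0 = 27/1
  p_1/q_1 = 352/13
  p_2/q_2 = 379/14
  p_3/q_3 = 731/27
q_2 = 14 ≤ 15 < 27 = q_3, so the answer is 379/14.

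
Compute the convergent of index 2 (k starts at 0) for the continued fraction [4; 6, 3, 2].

Using pₖ = aₖpₖ₋₁ + pₖ₋₂, qₖ = aₖqₖ₋₁ + qₖ₋₂ (with p₋₁=1, p₋₂=0, q₋₁=0, q₋₂=1):
  k=0: a=4, p=4, q=1
  k=1: a=6, p=25, q=6
  k=2: a=3, p=79, q=19

79/19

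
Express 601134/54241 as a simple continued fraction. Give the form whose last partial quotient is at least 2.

[11; 12, 10, 13, 2, 16]

601134 = 11*54241 + 4483
54241 = 12*4483 + 445
4483 = 10*445 + 33
445 = 13*33 + 16
33 = 2*16 + 1
16 = 16*1 + 0  (stop)
So 601134/54241 = [11; 12, 10, 13, 2, 16].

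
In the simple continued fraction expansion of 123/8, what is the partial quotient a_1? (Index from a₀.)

123 = 15·8 + 3   →  a_0 = 15
8 = 2·3 + 2   →  a_1 = 2

2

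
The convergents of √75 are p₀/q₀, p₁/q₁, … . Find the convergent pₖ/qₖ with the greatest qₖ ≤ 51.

√75 = [8; 1, 1, 1, 16, …] (period length 4).
Convergents:
  p_0/q_0 = 8/1
  p_1/q_1 = 9/1
  p_2/q_2 = 17/2
  p_3/q_3 = 26/3
  p_4/q_4 = 433/50
  p_5/q_5 = 459/53
q_4 = 50 ≤ 51 < 53 = q_5, so the answer is 433/50.

433/50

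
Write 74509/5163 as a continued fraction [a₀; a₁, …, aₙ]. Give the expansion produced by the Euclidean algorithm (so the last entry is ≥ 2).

74509 = 14·5163 + 2227
5163 = 2·2227 + 709
2227 = 3·709 + 100
709 = 7·100 + 9
100 = 11·9 + 1
9 = 9·1 + 0  (stop)
So 74509/5163 = [14; 2, 3, 7, 11, 9].

[14; 2, 3, 7, 11, 9]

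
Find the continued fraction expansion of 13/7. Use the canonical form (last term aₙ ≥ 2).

13 = 1×7 + 6
7 = 1×6 + 1
6 = 6×1 + 0  (stop)
So 13/7 = [1; 1, 6].

[1; 1, 6]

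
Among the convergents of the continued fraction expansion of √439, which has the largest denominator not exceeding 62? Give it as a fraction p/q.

440/21

√439 = [20; 1, 19, 1, 40, …] (period length 4).
Convergents:
  p_0/q_0 = 20/1
  p_1/q_1 = 21/1
  p_2/q_2 = 419/20
  p_3/q_3 = 440/21
  p_4/q_4 = 18019/860
q_3 = 21 ≤ 62 < 860 = q_4, so the answer is 440/21.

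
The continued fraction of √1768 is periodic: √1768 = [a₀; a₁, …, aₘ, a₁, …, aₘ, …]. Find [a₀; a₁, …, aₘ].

[42; 21, 84]

a₀ = ⌊√1768⌋ = 42.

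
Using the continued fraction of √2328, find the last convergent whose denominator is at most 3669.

√2328 = [48; 4, 96, …] (period length 2).
Convergents:
  p_0/q_0 = 48/1
  p_1/q_1 = 193/4
  p_2/q_2 = 18576/385
  p_3/q_3 = 74497/1544
  p_4/q_4 = 7170288/148609
q_3 = 1544 ≤ 3669 < 148609 = q_4, so the answer is 74497/1544.

74497/1544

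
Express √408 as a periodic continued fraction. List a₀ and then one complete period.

a₀ = ⌊√408⌋ = 20.
With m₀=0, d₀=1 and mₖ₊₁ = dₖaₖ − mₖ, dₖ₊₁ = (n − mₖ₊₁²)/dₖ, aₖ₊₁ = ⌊(a₀+mₖ₊₁)/dₖ₊₁⌋:
  k=1: m=20, d=8, a=5
  k=2: m=20, d=1, a=40
d=1 and a=2a₀=40 at k=2, so the next step gives (m, d) = (20, 8) again — its k=1 value — and the period has length 2.

[20; 5, 40]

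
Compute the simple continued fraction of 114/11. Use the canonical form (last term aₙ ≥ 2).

114 = 10·11 + 4
11 = 2·4 + 3
4 = 1·3 + 1
3 = 3·1 + 0  (stop)
So 114/11 = [10; 2, 1, 3].

[10; 2, 1, 3]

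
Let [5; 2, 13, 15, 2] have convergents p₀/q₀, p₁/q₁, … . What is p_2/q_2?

Using pₖ = aₖpₖ₋₁ + pₖ₋₂, qₖ = aₖqₖ₋₁ + qₖ₋₂ (with p₋₁=1, p₋₂=0, q₋₁=0, q₋₂=1):
  k=0: a=5, p=5, q=1
  k=1: a=2, p=11, q=2
  k=2: a=13, p=148, q=27

148/27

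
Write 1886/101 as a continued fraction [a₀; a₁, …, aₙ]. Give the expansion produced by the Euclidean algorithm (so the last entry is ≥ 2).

[18; 1, 2, 16, 2]

1886 = 18·101 + 68
101 = 1·68 + 33
68 = 2·33 + 2
33 = 16·2 + 1
2 = 2·1 + 0  (stop)
So 1886/101 = [18; 1, 2, 16, 2].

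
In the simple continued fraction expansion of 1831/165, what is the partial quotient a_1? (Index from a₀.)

10

1831 = 11·165 + 16   →  a_0 = 11
165 = 10·16 + 5   →  a_1 = 10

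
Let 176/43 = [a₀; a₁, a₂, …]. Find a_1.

10

176 = 4·43 + 4   →  a_0 = 4
43 = 10·4 + 3   →  a_1 = 10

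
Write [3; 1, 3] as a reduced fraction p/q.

Using pₖ = aₖpₖ₋₁ + pₖ₋₂ and qₖ = aₖqₖ₋₁ + qₖ₋₂:
  k=0: a=3, p=3, q=1
  k=1: a=1, p=4, q=1
  k=2: a=3, p=15, q=4

15/4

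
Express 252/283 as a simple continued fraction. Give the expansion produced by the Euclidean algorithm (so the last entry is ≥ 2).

252 = 0×283 + 252
283 = 1×252 + 31
252 = 8×31 + 4
31 = 7×4 + 3
4 = 1×3 + 1
3 = 3×1 + 0  (stop)
So 252/283 = [0; 1, 8, 7, 1, 3].

[0; 1, 8, 7, 1, 3]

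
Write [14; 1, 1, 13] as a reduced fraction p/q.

Fold from the inside: start with 13/1.
  1 + 1/13 = 14/13
  1 + 13/14 = 27/14
  14 + 14/27 = 392/27

392/27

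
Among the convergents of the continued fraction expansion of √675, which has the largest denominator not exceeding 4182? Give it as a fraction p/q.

√675 = [25; 1, 50, …] (period length 2).
Convergents:
  p_0/q_0 = 25/1
  p_1/q_1 = 26/1
  p_2/q_2 = 1325/51
  p_3/q_3 = 1351/52
  p_4/q_4 = 68875/2651
  p_5/q_5 = 70226/2703
  p_6/q_6 = 3580175/137801
q_5 = 2703 ≤ 4182 < 137801 = q_6, so the answer is 70226/2703.

70226/2703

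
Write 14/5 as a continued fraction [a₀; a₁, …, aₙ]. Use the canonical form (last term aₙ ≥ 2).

[2; 1, 4]

14 = 2*5 + 4
5 = 1*4 + 1
4 = 4*1 + 0  (stop)
So 14/5 = [2; 1, 4].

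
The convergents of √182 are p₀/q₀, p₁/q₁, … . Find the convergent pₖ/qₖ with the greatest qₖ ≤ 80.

715/53

√182 = [13; 2, 26, …] (period length 2).
Convergents:
  p_0/q_0 = 13/1
  p_1/q_1 = 27/2
  p_2/q_2 = 715/53
  p_3/q_3 = 1457/108
q_2 = 53 ≤ 80 < 108 = q_3, so the answer is 715/53.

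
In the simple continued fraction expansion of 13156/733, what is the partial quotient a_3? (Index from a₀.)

13156 = 17·733 + 695   →  a_0 = 17
733 = 1·695 + 38   →  a_1 = 1
695 = 18·38 + 11   →  a_2 = 18
38 = 3·11 + 5   →  a_3 = 3

3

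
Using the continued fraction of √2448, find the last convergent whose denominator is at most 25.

√2448 = [49; 2, 10, 2, 98, …] (period length 4).
Convergents:
  p_0/q_0 = 49/1
  p_1/q_1 = 99/2
  p_2/q_2 = 1039/21
  p_3/q_3 = 2177/44
q_2 = 21 ≤ 25 < 44 = q_3, so the answer is 1039/21.

1039/21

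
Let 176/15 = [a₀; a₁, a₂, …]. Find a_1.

176 = 11·15 + 11   →  a_0 = 11
15 = 1·11 + 4   →  a_1 = 1

1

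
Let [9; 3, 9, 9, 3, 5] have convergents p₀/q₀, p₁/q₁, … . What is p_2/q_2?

261/28

Using pₖ = aₖpₖ₋₁ + pₖ₋₂, qₖ = aₖqₖ₋₁ + qₖ₋₂ (with p₋₁=1, p₋₂=0, q₋₁=0, q₋₂=1):
  k=0: a=9, p=9, q=1
  k=1: a=3, p=28, q=3
  k=2: a=9, p=261, q=28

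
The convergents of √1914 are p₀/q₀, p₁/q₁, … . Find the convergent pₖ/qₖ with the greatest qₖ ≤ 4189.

61249/1400

√1914 = [43; 1, 2, 1, 86, …] (period length 4).
Convergents:
  p_0/q_0 = 43/1
  p_1/q_1 = 44/1
  p_2/q_2 = 131/3
  p_3/q_3 = 175/4
  p_4/q_4 = 15181/347
  p_5/q_5 = 15356/351
  p_6/q_6 = 45893/1049
  p_7/q_7 = 61249/1400
  p_8/q_8 = 5313307/121449
q_7 = 1400 ≤ 4189 < 121449 = q_8, so the answer is 61249/1400.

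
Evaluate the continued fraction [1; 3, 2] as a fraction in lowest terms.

9/7

Using pₖ = aₖpₖ₋₁ + pₖ₋₂ and qₖ = aₖqₖ₋₁ + qₖ₋₂:
  k=0: a=1, p=1, q=1
  k=1: a=3, p=4, q=3
  k=2: a=2, p=9, q=7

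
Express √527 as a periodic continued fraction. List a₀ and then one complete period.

a₀ = ⌊√527⌋ = 22.
With m₀=0, d₀=1 and mₖ₊₁ = dₖaₖ − mₖ, dₖ₊₁ = (n − mₖ₊₁²)/dₖ, aₖ₊₁ = ⌊(a₀+mₖ₊₁)/dₖ₊₁⌋:
  k=1: m=22, d=43, a=1
  k=2: m=21, d=2, a=21
  k=3: m=21, d=43, a=1
  k=4: m=22, d=1, a=44
d=1 and a=2a₀=44 at k=4, so the next step gives (m, d) = (22, 43) again — its k=1 value — and the period has length 4.

[22; 1, 21, 1, 44]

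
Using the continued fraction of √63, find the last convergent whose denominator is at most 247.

√63 = [7; 1, 14, …] (period length 2).
Convergents:
  p_0/q_0 = 7/1
  p_1/q_1 = 8/1
  p_2/q_2 = 119/15
  p_3/q_3 = 127/16
  p_4/q_4 = 1897/239
  p_5/q_5 = 2024/255
q_4 = 239 ≤ 247 < 255 = q_5, so the answer is 1897/239.

1897/239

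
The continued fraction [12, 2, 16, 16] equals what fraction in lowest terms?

Fold from the inside: start with 16/1.
  16 + 1/16 = 257/16
  2 + 16/257 = 530/257
  12 + 257/530 = 6617/530

6617/530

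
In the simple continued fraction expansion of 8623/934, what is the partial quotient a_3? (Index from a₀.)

3

8623 = 9·934 + 217   →  a_0 = 9
934 = 4·217 + 66   →  a_1 = 4
217 = 3·66 + 19   →  a_2 = 3
66 = 3·19 + 9   →  a_3 = 3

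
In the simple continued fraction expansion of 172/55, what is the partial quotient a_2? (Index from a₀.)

1

172 = 3·55 + 7   →  a_0 = 3
55 = 7·7 + 6   →  a_1 = 7
7 = 1·6 + 1   →  a_2 = 1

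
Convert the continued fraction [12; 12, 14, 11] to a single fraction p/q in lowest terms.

22607/1871

Fold from the inside: start with 11/1.
  14 + 1/11 = 155/11
  12 + 11/155 = 1871/155
  12 + 155/1871 = 22607/1871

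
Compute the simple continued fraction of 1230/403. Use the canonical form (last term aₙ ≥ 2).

1230 = 3×403 + 21
403 = 19×21 + 4
21 = 5×4 + 1
4 = 4×1 + 0  (stop)
So 1230/403 = [3; 19, 5, 4].

[3; 19, 5, 4]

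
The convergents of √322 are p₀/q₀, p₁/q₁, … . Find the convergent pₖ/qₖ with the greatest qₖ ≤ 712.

11610/647

√322 = [17; 1, 16, 1, 34, …] (period length 4).
Convergents:
  p_0/q_0 = 17/1
  p_1/q_1 = 18/1
  p_2/q_2 = 305/17
  p_3/q_3 = 323/18
  p_4/q_4 = 11287/629
  p_5/q_5 = 11610/647
  p_6/q_6 = 197047/10981
q_5 = 647 ≤ 712 < 10981 = q_6, so the answer is 11610/647.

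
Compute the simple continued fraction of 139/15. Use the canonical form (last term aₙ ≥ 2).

139 = 9×15 + 4
15 = 3×4 + 3
4 = 1×3 + 1
3 = 3×1 + 0  (stop)
So 139/15 = [9; 3, 1, 3].

[9; 3, 1, 3]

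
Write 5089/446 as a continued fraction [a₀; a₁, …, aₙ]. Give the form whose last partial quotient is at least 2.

[11; 2, 2, 3, 2, 11]

5089 = 11·446 + 183
446 = 2·183 + 80
183 = 2·80 + 23
80 = 3·23 + 11
23 = 2·11 + 1
11 = 11·1 + 0  (stop)
So 5089/446 = [11; 2, 2, 3, 2, 11].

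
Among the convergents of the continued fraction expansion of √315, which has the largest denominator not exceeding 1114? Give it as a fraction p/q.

10081/568

√315 = [17; 1, 2, 1, 34, …] (period length 4).
Convergents:
  p_0/q_0 = 17/1
  p_1/q_1 = 18/1
  p_2/q_2 = 53/3
  p_3/q_3 = 71/4
  p_4/q_4 = 2467/139
  p_5/q_5 = 2538/143
  p_6/q_6 = 7543/425
  p_7/q_7 = 10081/568
  p_8/q_8 = 350297/19737
q_7 = 568 ≤ 1114 < 19737 = q_8, so the answer is 10081/568.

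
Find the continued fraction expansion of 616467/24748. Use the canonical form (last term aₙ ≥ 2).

[24; 1, 10, 12, 14, 4, 3]

616467 = 24*24748 + 22515
24748 = 1*22515 + 2233
22515 = 10*2233 + 185
2233 = 12*185 + 13
185 = 14*13 + 3
13 = 4*3 + 1
3 = 3*1 + 0  (stop)
So 616467/24748 = [24; 1, 10, 12, 14, 4, 3].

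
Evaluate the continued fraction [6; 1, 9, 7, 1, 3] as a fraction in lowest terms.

Fold from the inside: start with 3/1.
  1 + 1/3 = 4/3
  7 + 3/4 = 31/4
  9 + 4/31 = 283/31
  1 + 31/283 = 314/283
  6 + 283/314 = 2167/314

2167/314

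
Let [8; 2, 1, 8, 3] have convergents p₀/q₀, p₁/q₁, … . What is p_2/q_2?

25/3

Using pₖ = aₖpₖ₋₁ + pₖ₋₂, qₖ = aₖqₖ₋₁ + qₖ₋₂ (with p₋₁=1, p₋₂=0, q₋₁=0, q₋₂=1):
  k=0: a=8, p=8, q=1
  k=1: a=2, p=17, q=2
  k=2: a=1, p=25, q=3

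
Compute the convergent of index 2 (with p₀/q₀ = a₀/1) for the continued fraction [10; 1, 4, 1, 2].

54/5

Using pₖ = aₖpₖ₋₁ + pₖ₋₂, qₖ = aₖqₖ₋₁ + qₖ₋₂ (with p₋₁=1, p₋₂=0, q₋₁=0, q₋₂=1):
  k=0: a=10, p=10, q=1
  k=1: a=1, p=11, q=1
  k=2: a=4, p=54, q=5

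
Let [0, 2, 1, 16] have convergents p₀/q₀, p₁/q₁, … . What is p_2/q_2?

1/3

Using pₖ = aₖpₖ₋₁ + pₖ₋₂, qₖ = aₖqₖ₋₁ + qₖ₋₂ (with p₋₁=1, p₋₂=0, q₋₁=0, q₋₂=1):
  k=0: a=0, p=0, q=1
  k=1: a=2, p=1, q=2
  k=2: a=1, p=1, q=3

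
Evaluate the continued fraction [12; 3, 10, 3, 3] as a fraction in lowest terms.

3931/319

Fold from the inside: start with 3/1.
  3 + 1/3 = 10/3
  10 + 3/10 = 103/10
  3 + 10/103 = 319/103
  12 + 103/319 = 3931/319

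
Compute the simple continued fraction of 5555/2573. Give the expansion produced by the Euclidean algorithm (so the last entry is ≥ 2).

5555 = 2·2573 + 409
2573 = 6·409 + 119
409 = 3·119 + 52
119 = 2·52 + 15
52 = 3·15 + 7
15 = 2·7 + 1
7 = 7·1 + 0  (stop)
So 5555/2573 = [2; 6, 3, 2, 3, 2, 7].

[2; 6, 3, 2, 3, 2, 7]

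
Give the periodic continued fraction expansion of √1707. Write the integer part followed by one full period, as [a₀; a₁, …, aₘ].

[41; 3, 6, 41, 6, 3, 82]

a₀ = ⌊√1707⌋ = 41.
With m₀=0, d₀=1 and mₖ₊₁ = dₖaₖ − mₖ, dₖ₊₁ = (n − mₖ₊₁²)/dₖ, aₖ₊₁ = ⌊(a₀+mₖ₊₁)/dₖ₊₁⌋:
  k=1: m=41, d=26, a=3
  k=2: m=37, d=13, a=6
  k=3: m=41, d=2, a=41
  k=4: m=41, d=13, a=6
  k=5: m=37, d=26, a=3
  k=6: m=41, d=1, a=82
d=1 and a=2a₀=82 at k=6, so the next step gives (m, d) = (41, 26) again — its k=1 value — and the period has length 6.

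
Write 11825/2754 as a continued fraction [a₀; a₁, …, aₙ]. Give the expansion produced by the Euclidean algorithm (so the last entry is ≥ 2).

11825 = 4*2754 + 809
2754 = 3*809 + 327
809 = 2*327 + 155
327 = 2*155 + 17
155 = 9*17 + 2
17 = 8*2 + 1
2 = 2*1 + 0  (stop)
So 11825/2754 = [4; 3, 2, 2, 9, 8, 2].

[4; 3, 2, 2, 9, 8, 2]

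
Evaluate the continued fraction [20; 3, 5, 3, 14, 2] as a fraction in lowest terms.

30694/1511

Fold from the inside: start with 2/1.
  14 + 1/2 = 29/2
  3 + 2/29 = 89/29
  5 + 29/89 = 474/89
  3 + 89/474 = 1511/474
  20 + 474/1511 = 30694/1511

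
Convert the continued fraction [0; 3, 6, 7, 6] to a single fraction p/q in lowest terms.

Using pₖ = aₖpₖ₋₁ + pₖ₋₂ and qₖ = aₖqₖ₋₁ + qₖ₋₂:
  k=0: a=0, p=0, q=1
  k=1: a=3, p=1, q=3
  k=2: a=6, p=6, q=19
  k=3: a=7, p=43, q=136
  k=4: a=6, p=264, q=835

264/835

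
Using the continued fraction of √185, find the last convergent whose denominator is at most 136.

1809/133

√185 = [13; 1, 1, 1, 1, 26, …] (period length 5).
Convergents:
  p_0/q_0 = 13/1
  p_1/q_1 = 14/1
  p_2/q_2 = 27/2
  p_3/q_3 = 41/3
  p_4/q_4 = 68/5
  p_5/q_5 = 1809/133
  p_6/q_6 = 1877/138
q_5 = 133 ≤ 136 < 138 = q_6, so the answer is 1809/133.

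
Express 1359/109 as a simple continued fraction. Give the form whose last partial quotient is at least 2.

1359 = 12×109 + 51
109 = 2×51 + 7
51 = 7×7 + 2
7 = 3×2 + 1
2 = 2×1 + 0  (stop)
So 1359/109 = [12; 2, 7, 3, 2].

[12; 2, 7, 3, 2]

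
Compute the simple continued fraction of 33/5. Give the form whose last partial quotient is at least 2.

33 = 6*5 + 3
5 = 1*3 + 2
3 = 1*2 + 1
2 = 2*1 + 0  (stop)
So 33/5 = [6; 1, 1, 2].

[6; 1, 1, 2]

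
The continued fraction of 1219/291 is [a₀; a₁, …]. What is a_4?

3

1219 = 4·291 + 55   →  a_0 = 4
291 = 5·55 + 16   →  a_1 = 5
55 = 3·16 + 7   →  a_2 = 3
16 = 2·7 + 2   →  a_3 = 2
7 = 3·2 + 1   →  a_4 = 3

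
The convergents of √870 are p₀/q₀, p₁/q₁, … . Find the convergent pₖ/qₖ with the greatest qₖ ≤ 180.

√870 = [29; 2, 58, …] (period length 2).
Convergents:
  p_0/q_0 = 29/1
  p_1/q_1 = 59/2
  p_2/q_2 = 3451/117
  p_3/q_3 = 6961/236
q_2 = 117 ≤ 180 < 236 = q_3, so the answer is 3451/117.

3451/117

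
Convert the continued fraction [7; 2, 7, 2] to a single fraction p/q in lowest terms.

Fold from the inside: start with 2/1.
  7 + 1/2 = 15/2
  2 + 2/15 = 32/15
  7 + 15/32 = 239/32

239/32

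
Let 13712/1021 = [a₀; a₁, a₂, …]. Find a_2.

13712 = 13·1021 + 439   →  a_0 = 13
1021 = 2·439 + 143   →  a_1 = 2
439 = 3·143 + 10   →  a_2 = 3

3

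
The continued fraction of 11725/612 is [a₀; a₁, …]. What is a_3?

4

11725 = 19·612 + 97   →  a_0 = 19
612 = 6·97 + 30   →  a_1 = 6
97 = 3·30 + 7   →  a_2 = 3
30 = 4·7 + 2   →  a_3 = 4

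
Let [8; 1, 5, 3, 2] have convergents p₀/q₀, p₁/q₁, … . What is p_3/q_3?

168/19

Using pₖ = aₖpₖ₋₁ + pₖ₋₂, qₖ = aₖqₖ₋₁ + qₖ₋₂ (with p₋₁=1, p₋₂=0, q₋₁=0, q₋₂=1):
  k=0: a=8, p=8, q=1
  k=1: a=1, p=9, q=1
  k=2: a=5, p=53, q=6
  k=3: a=3, p=168, q=19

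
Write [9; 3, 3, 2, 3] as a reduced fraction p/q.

735/79

Fold from the inside: start with 3/1.
  2 + 1/3 = 7/3
  3 + 3/7 = 24/7
  3 + 7/24 = 79/24
  9 + 24/79 = 735/79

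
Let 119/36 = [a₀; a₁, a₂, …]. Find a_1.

3

119 = 3·36 + 11   →  a_0 = 3
36 = 3·11 + 3   →  a_1 = 3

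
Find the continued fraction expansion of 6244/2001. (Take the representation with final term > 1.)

6244 = 3×2001 + 241
2001 = 8×241 + 73
241 = 3×73 + 22
73 = 3×22 + 7
22 = 3×7 + 1
7 = 7×1 + 0  (stop)
So 6244/2001 = [3; 8, 3, 3, 3, 7].

[3; 8, 3, 3, 3, 7]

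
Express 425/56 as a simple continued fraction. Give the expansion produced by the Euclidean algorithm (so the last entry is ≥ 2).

[7; 1, 1, 2, 3, 3]

425 = 7·56 + 33
56 = 1·33 + 23
33 = 1·23 + 10
23 = 2·10 + 3
10 = 3·3 + 1
3 = 3·1 + 0  (stop)
So 425/56 = [7; 1, 1, 2, 3, 3].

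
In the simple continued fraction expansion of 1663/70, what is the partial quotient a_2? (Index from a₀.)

3

1663 = 23·70 + 53   →  a_0 = 23
70 = 1·53 + 17   →  a_1 = 1
53 = 3·17 + 2   →  a_2 = 3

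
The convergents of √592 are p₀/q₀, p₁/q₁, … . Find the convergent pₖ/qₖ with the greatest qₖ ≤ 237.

3528/145

√592 = [24; 3, 48, …] (period length 2).
Convergents:
  p_0/q_0 = 24/1
  p_1/q_1 = 73/3
  p_2/q_2 = 3528/145
  p_3/q_3 = 10657/438
q_2 = 145 ≤ 237 < 438 = q_3, so the answer is 3528/145.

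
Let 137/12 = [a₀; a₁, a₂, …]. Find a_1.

2

137 = 11·12 + 5   →  a_0 = 11
12 = 2·5 + 2   →  a_1 = 2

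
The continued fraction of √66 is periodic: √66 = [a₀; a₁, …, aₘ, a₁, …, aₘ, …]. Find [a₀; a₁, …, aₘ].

a₀ = ⌊√66⌋ = 8.
With m₀=0, d₀=1 and mₖ₊₁ = dₖaₖ − mₖ, dₖ₊₁ = (n − mₖ₊₁²)/dₖ, aₖ₊₁ = ⌊(a₀+mₖ₊₁)/dₖ₊₁⌋:
  k=1: m=8, d=2, a=8
  k=2: m=8, d=1, a=16
d=1 and a=2a₀=16 at k=2, so the next step gives (m, d) = (8, 2) again — its k=1 value — and the period has length 2.

[8; 8, 16]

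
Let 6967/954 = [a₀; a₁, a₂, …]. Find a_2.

6967 = 7·954 + 289   →  a_0 = 7
954 = 3·289 + 87   →  a_1 = 3
289 = 3·87 + 28   →  a_2 = 3

3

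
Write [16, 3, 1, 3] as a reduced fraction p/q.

Fold from the inside: start with 3/1.
  1 + 1/3 = 4/3
  3 + 3/4 = 15/4
  16 + 4/15 = 244/15

244/15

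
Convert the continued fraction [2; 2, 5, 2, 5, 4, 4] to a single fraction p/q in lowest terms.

Using pₖ = aₖpₖ₋₁ + pₖ₋₂ and qₖ = aₖqₖ₋₁ + qₖ₋₂:
  k=0: a=2, p=2, q=1
  k=1: a=2, p=5, q=2
  k=2: a=5, p=27, q=11
  k=3: a=2, p=59, q=24
  k=4: a=5, p=322, q=131
  k=5: a=4, p=1347, q=548
  k=6: a=4, p=5710, q=2323

5710/2323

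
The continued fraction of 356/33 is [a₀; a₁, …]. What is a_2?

356 = 10·33 + 26   →  a_0 = 10
33 = 1·26 + 7   →  a_1 = 1
26 = 3·7 + 5   →  a_2 = 3

3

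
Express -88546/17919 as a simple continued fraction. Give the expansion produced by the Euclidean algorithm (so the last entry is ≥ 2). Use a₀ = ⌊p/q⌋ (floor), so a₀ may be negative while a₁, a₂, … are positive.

-88546 = -5*17919 + 1049
17919 = 17*1049 + 86
1049 = 12*86 + 17
86 = 5*17 + 1
17 = 17*1 + 0  (stop)
So -88546/17919 = [-5; 17, 12, 5, 17].

[-5; 17, 12, 5, 17]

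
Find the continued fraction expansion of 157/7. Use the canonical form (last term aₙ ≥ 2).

157 = 22·7 + 3
7 = 2·3 + 1
3 = 3·1 + 0  (stop)
So 157/7 = [22; 2, 3].

[22; 2, 3]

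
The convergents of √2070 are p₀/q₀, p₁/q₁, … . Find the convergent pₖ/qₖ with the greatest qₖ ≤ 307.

8235/181

√2070 = [45; 2, 90, …] (period length 2).
Convergents:
  p_0/q_0 = 45/1
  p_1/q_1 = 91/2
  p_2/q_2 = 8235/181
  p_3/q_3 = 16561/364
q_2 = 181 ≤ 307 < 364 = q_3, so the answer is 8235/181.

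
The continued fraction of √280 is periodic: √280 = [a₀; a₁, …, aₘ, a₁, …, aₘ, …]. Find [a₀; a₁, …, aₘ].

[16; 1, 2, 1, 2, 1, 32]

a₀ = ⌊√280⌋ = 16.
With m₀=0, d₀=1 and mₖ₊₁ = dₖaₖ − mₖ, dₖ₊₁ = (n − mₖ₊₁²)/dₖ, aₖ₊₁ = ⌊(a₀+mₖ₊₁)/dₖ₊₁⌋:
  k=1: m=16, d=24, a=1
  k=2: m=8, d=9, a=2
  k=3: m=10, d=20, a=1
  k=4: m=10, d=9, a=2
  k=5: m=8, d=24, a=1
  k=6: m=16, d=1, a=32
d=1 and a=2a₀=32 at k=6, so the next step gives (m, d) = (16, 24) again — its k=1 value — and the period has length 6.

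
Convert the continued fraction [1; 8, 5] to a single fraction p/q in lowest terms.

Fold from the inside: start with 5/1.
  8 + 1/5 = 41/5
  1 + 5/41 = 46/41

46/41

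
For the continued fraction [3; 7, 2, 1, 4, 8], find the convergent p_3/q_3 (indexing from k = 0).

69/22

Using pₖ = aₖpₖ₋₁ + pₖ₋₂, qₖ = aₖqₖ₋₁ + qₖ₋₂ (with p₋₁=1, p₋₂=0, q₋₁=0, q₋₂=1):
  k=0: a=3, p=3, q=1
  k=1: a=7, p=22, q=7
  k=2: a=2, p=47, q=15
  k=3: a=1, p=69, q=22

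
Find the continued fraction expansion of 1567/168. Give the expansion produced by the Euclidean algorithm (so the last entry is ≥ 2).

1567 = 9×168 + 55
168 = 3×55 + 3
55 = 18×3 + 1
3 = 3×1 + 0  (stop)
So 1567/168 = [9; 3, 18, 3].

[9; 3, 18, 3]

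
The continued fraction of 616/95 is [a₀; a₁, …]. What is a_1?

2

616 = 6·95 + 46   →  a_0 = 6
95 = 2·46 + 3   →  a_1 = 2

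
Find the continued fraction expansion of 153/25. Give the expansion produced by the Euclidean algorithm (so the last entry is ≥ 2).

153 = 6*25 + 3
25 = 8*3 + 1
3 = 3*1 + 0  (stop)
So 153/25 = [6; 8, 3].

[6; 8, 3]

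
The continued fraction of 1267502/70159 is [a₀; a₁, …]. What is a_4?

1267502 = 18·70159 + 4640   →  a_0 = 18
70159 = 15·4640 + 559   →  a_1 = 15
4640 = 8·559 + 168   →  a_2 = 8
559 = 3·168 + 55   →  a_3 = 3
168 = 3·55 + 3   →  a_4 = 3

3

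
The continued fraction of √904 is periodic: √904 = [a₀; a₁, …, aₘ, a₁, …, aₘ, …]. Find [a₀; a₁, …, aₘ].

a₀ = ⌊√904⌋ = 30.
With m₀=0, d₀=1 and mₖ₊₁ = dₖaₖ − mₖ, dₖ₊₁ = (n − mₖ₊₁²)/dₖ, aₖ₊₁ = ⌊(a₀+mₖ₊₁)/dₖ₊₁⌋:
  k=1: m=30, d=4, a=15
  k=2: m=30, d=1, a=60
d=1 and a=2a₀=60 at k=2, so the next step gives (m, d) = (30, 4) again — its k=1 value — and the period has length 2.

[30; 15, 60]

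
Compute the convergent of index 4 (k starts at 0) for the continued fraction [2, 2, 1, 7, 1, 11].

Using pₖ = aₖpₖ₋₁ + pₖ₋₂, qₖ = aₖqₖ₋₁ + qₖ₋₂ (with p₋₁=1, p₋₂=0, q₋₁=0, q₋₂=1):
  k=0: a=2, p=2, q=1
  k=1: a=2, p=5, q=2
  k=2: a=1, p=7, q=3
  k=3: a=7, p=54, q=23
  k=4: a=1, p=61, q=26

61/26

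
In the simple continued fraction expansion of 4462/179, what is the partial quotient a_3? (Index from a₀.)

1

4462 = 24·179 + 166   →  a_0 = 24
179 = 1·166 + 13   →  a_1 = 1
166 = 12·13 + 10   →  a_2 = 12
13 = 1·10 + 3   →  a_3 = 1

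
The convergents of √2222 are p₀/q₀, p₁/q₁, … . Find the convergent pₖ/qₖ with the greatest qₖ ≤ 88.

1367/29

√2222 = [47; 7, 4, 7, 94, …] (period length 4).
Convergents:
  p_0/q_0 = 47/1
  p_1/q_1 = 330/7
  p_2/q_2 = 1367/29
  p_3/q_3 = 9899/210
q_2 = 29 ≤ 88 < 210 = q_3, so the answer is 1367/29.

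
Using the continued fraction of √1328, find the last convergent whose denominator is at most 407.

13447/369

√1328 = [36; 2, 3, 1, 3, 1, 3, 2, 72, …] (period length 8).
Convergents:
  p_0/q_0 = 36/1
  p_1/q_1 = 73/2
  p_2/q_2 = 255/7
  p_3/q_3 = 328/9
  p_4/q_4 = 1239/34
  p_5/q_5 = 1567/43
  p_6/q_6 = 5940/163
  p_7/q_7 = 13447/369
  p_8/q_8 = 974124/26731
q_7 = 369 ≤ 407 < 26731 = q_8, so the answer is 13447/369.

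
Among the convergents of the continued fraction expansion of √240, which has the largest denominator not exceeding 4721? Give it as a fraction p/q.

√240 = [15; 2, 30, …] (period length 2).
Convergents:
  p_0/q_0 = 15/1
  p_1/q_1 = 31/2
  p_2/q_2 = 945/61
  p_3/q_3 = 1921/124
  p_4/q_4 = 58575/3781
  p_5/q_5 = 119071/7686
q_4 = 3781 ≤ 4721 < 7686 = q_5, so the answer is 58575/3781.

58575/3781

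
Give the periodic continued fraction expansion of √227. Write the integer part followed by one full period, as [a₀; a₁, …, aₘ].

[15; 15, 30]

a₀ = ⌊√227⌋ = 15.
With m₀=0, d₀=1 and mₖ₊₁ = dₖaₖ − mₖ, dₖ₊₁ = (n − mₖ₊₁²)/dₖ, aₖ₊₁ = ⌊(a₀+mₖ₊₁)/dₖ₊₁⌋:
  k=1: m=15, d=2, a=15
  k=2: m=15, d=1, a=30
d=1 and a=2a₀=30 at k=2, so the next step gives (m, d) = (15, 2) again — its k=1 value — and the period has length 2.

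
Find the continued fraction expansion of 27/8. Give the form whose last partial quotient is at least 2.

[3; 2, 1, 2]

27 = 3*8 + 3
8 = 2*3 + 2
3 = 1*2 + 1
2 = 2*1 + 0  (stop)
So 27/8 = [3; 2, 1, 2].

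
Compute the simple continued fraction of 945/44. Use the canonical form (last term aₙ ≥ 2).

[21; 2, 10, 2]

945 = 21·44 + 21
44 = 2·21 + 2
21 = 10·2 + 1
2 = 2·1 + 0  (stop)
So 945/44 = [21; 2, 10, 2].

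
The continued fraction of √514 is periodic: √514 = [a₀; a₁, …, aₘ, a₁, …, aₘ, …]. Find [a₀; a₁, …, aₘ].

[22; 1, 2, 22, 2, 1, 44]

a₀ = ⌊√514⌋ = 22.
With m₀=0, d₀=1 and mₖ₊₁ = dₖaₖ − mₖ, dₖ₊₁ = (n − mₖ₊₁²)/dₖ, aₖ₊₁ = ⌊(a₀+mₖ₊₁)/dₖ₊₁⌋:
  k=1: m=22, d=30, a=1
  k=2: m=8, d=15, a=2
  k=3: m=22, d=2, a=22
  k=4: m=22, d=15, a=2
  k=5: m=8, d=30, a=1
  k=6: m=22, d=1, a=44
d=1 and a=2a₀=44 at k=6, so the next step gives (m, d) = (22, 30) again — its k=1 value — and the period has length 6.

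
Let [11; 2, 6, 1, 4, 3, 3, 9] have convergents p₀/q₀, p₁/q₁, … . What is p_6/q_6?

8886/775

Using pₖ = aₖpₖ₋₁ + pₖ₋₂, qₖ = aₖqₖ₋₁ + qₖ₋₂ (with p₋₁=1, p₋₂=0, q₋₁=0, q₋₂=1):
  k=0: a=11, p=11, q=1
  k=1: a=2, p=23, q=2
  k=2: a=6, p=149, q=13
  k=3: a=1, p=172, q=15
  k=4: a=4, p=837, q=73
  k=5: a=3, p=2683, q=234
  k=6: a=3, p=8886, q=775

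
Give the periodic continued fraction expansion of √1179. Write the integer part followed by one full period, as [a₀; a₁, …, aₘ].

[34; 2, 1, 33, 1, 2, 68]

a₀ = ⌊√1179⌋ = 34.
With m₀=0, d₀=1 and mₖ₊₁ = dₖaₖ − mₖ, dₖ₊₁ = (n − mₖ₊₁²)/dₖ, aₖ₊₁ = ⌊(a₀+mₖ₊₁)/dₖ₊₁⌋:
  k=1: m=34, d=23, a=2
  k=2: m=12, d=45, a=1
  k=3: m=33, d=2, a=33
  k=4: m=33, d=45, a=1
  k=5: m=12, d=23, a=2
  k=6: m=34, d=1, a=68
d=1 and a=2a₀=68 at k=6, so the next step gives (m, d) = (34, 23) again — its k=1 value — and the period has length 6.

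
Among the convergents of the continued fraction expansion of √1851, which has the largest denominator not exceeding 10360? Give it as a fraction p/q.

159143/3699

√1851 = [43; 43, 86, …] (period length 2).
Convergents:
  p_0/q_0 = 43/1
  p_1/q_1 = 1850/43
  p_2/q_2 = 159143/3699
  p_3/q_3 = 6844999/159100
q_2 = 3699 ≤ 10360 < 159100 = q_3, so the answer is 159143/3699.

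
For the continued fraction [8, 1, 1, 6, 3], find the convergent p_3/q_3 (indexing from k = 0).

111/13

Using pₖ = aₖpₖ₋₁ + pₖ₋₂, qₖ = aₖqₖ₋₁ + qₖ₋₂ (with p₋₁=1, p₋₂=0, q₋₁=0, q₋₂=1):
  k=0: a=8, p=8, q=1
  k=1: a=1, p=9, q=1
  k=2: a=1, p=17, q=2
  k=3: a=6, p=111, q=13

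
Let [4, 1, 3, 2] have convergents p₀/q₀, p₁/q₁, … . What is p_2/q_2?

Using pₖ = aₖpₖ₋₁ + pₖ₋₂, qₖ = aₖqₖ₋₁ + qₖ₋₂ (with p₋₁=1, p₋₂=0, q₋₁=0, q₋₂=1):
  k=0: a=4, p=4, q=1
  k=1: a=1, p=5, q=1
  k=2: a=3, p=19, q=4

19/4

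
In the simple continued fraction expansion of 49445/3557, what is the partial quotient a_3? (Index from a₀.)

49445 = 13·3557 + 3204   →  a_0 = 13
3557 = 1·3204 + 353   →  a_1 = 1
3204 = 9·353 + 27   →  a_2 = 9
353 = 13·27 + 2   →  a_3 = 13

13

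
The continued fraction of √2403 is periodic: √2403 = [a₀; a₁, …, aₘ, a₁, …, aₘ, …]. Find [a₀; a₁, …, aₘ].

a₀ = ⌊√2403⌋ = 49.
With m₀=0, d₀=1 and mₖ₊₁ = dₖaₖ − mₖ, dₖ₊₁ = (n − mₖ₊₁²)/dₖ, aₖ₊₁ = ⌊(a₀+mₖ₊₁)/dₖ₊₁⌋:
  k=1: m=49, d=2, a=49
  k=2: m=49, d=1, a=98
d=1 and a=2a₀=98 at k=2, so the next step gives (m, d) = (49, 2) again — its k=1 value — and the period has length 2.

[49; 49, 98]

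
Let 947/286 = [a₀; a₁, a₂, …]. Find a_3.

947 = 3·286 + 89   →  a_0 = 3
286 = 3·89 + 19   →  a_1 = 3
89 = 4·19 + 13   →  a_2 = 4
19 = 1·13 + 6   →  a_3 = 1

1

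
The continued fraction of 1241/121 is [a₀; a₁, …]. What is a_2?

1241 = 10·121 + 31   →  a_0 = 10
121 = 3·31 + 28   →  a_1 = 3
31 = 1·28 + 3   →  a_2 = 1

1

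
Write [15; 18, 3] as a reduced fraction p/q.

Fold from the inside: start with 3/1.
  18 + 1/3 = 55/3
  15 + 3/55 = 828/55

828/55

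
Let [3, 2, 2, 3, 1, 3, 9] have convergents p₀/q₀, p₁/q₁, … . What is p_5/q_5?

283/83

Using pₖ = aₖpₖ₋₁ + pₖ₋₂, qₖ = aₖqₖ₋₁ + qₖ₋₂ (with p₋₁=1, p₋₂=0, q₋₁=0, q₋₂=1):
  k=0: a=3, p=3, q=1
  k=1: a=2, p=7, q=2
  k=2: a=2, p=17, q=5
  k=3: a=3, p=58, q=17
  k=4: a=1, p=75, q=22
  k=5: a=3, p=283, q=83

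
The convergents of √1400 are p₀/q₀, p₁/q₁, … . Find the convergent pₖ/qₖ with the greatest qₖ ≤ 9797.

167963/4489

√1400 = [37; 2, 2, 2, 74, …] (period length 4).
Convergents:
  p_0/q_0 = 37/1
  p_1/q_1 = 75/2
  p_2/q_2 = 187/5
  p_3/q_3 = 449/12
  p_4/q_4 = 33413/893
  p_5/q_5 = 67275/1798
  p_6/q_6 = 167963/4489
  p_7/q_7 = 403201/10776
q_6 = 4489 ≤ 9797 < 10776 = q_7, so the answer is 167963/4489.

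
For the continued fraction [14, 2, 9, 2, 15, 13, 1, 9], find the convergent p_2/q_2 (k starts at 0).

275/19

Using pₖ = aₖpₖ₋₁ + pₖ₋₂, qₖ = aₖqₖ₋₁ + qₖ₋₂ (with p₋₁=1, p₋₂=0, q₋₁=0, q₋₂=1):
  k=0: a=14, p=14, q=1
  k=1: a=2, p=29, q=2
  k=2: a=9, p=275, q=19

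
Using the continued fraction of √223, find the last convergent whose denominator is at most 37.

√223 = [14; 1, 13, 1, 28, …] (period length 4).
Convergents:
  p_0/q_0 = 14/1
  p_1/q_1 = 15/1
  p_2/q_2 = 209/14
  p_3/q_3 = 224/15
  p_4/q_4 = 6481/434
q_3 = 15 ≤ 37 < 434 = q_4, so the answer is 224/15.

224/15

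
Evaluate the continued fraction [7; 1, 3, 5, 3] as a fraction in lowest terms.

Fold from the inside: start with 3/1.
  5 + 1/3 = 16/3
  3 + 3/16 = 51/16
  1 + 16/51 = 67/51
  7 + 51/67 = 520/67

520/67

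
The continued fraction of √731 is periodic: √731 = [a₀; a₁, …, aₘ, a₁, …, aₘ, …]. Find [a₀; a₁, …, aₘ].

[27; 27, 54]

a₀ = ⌊√731⌋ = 27.
With m₀=0, d₀=1 and mₖ₊₁ = dₖaₖ − mₖ, dₖ₊₁ = (n − mₖ₊₁²)/dₖ, aₖ₊₁ = ⌊(a₀+mₖ₊₁)/dₖ₊₁⌋:
  k=1: m=27, d=2, a=27
  k=2: m=27, d=1, a=54
d=1 and a=2a₀=54 at k=2, so the next step gives (m, d) = (27, 2) again — its k=1 value — and the period has length 2.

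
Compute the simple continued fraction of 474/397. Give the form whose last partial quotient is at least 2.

474 = 1*397 + 77
397 = 5*77 + 12
77 = 6*12 + 5
12 = 2*5 + 2
5 = 2*2 + 1
2 = 2*1 + 0  (stop)
So 474/397 = [1; 5, 6, 2, 2, 2].

[1; 5, 6, 2, 2, 2]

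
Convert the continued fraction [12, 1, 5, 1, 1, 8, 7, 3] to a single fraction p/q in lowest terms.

31873/2481

Using pₖ = aₖpₖ₋₁ + pₖ₋₂ and qₖ = aₖqₖ₋₁ + qₖ₋₂:
  k=0: a=12, p=12, q=1
  k=1: a=1, p=13, q=1
  k=2: a=5, p=77, q=6
  k=3: a=1, p=90, q=7
  k=4: a=1, p=167, q=13
  k=5: a=8, p=1426, q=111
  k=6: a=7, p=10149, q=790
  k=7: a=3, p=31873, q=2481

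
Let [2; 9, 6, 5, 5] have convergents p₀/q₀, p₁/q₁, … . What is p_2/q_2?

116/55

Using pₖ = aₖpₖ₋₁ + pₖ₋₂, qₖ = aₖqₖ₋₁ + qₖ₋₂ (with p₋₁=1, p₋₂=0, q₋₁=0, q₋₂=1):
  k=0: a=2, p=2, q=1
  k=1: a=9, p=19, q=9
  k=2: a=6, p=116, q=55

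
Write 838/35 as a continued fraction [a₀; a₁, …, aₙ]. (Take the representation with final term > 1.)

838 = 23*35 + 33
35 = 1*33 + 2
33 = 16*2 + 1
2 = 2*1 + 0  (stop)
So 838/35 = [23; 1, 16, 2].

[23; 1, 16, 2]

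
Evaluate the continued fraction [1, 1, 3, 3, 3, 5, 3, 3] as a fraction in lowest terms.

Fold from the inside: start with 3/1.
  3 + 1/3 = 10/3
  5 + 3/10 = 53/10
  3 + 10/53 = 169/53
  3 + 53/169 = 560/169
  3 + 169/560 = 1849/560
  1 + 560/1849 = 2409/1849
  1 + 1849/2409 = 4258/2409

4258/2409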